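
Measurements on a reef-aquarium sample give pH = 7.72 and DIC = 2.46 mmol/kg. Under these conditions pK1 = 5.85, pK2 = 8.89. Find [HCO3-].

[HCO3⁻] = 2.28 mmol/kg

α₁ = 1 / (1 + [H⁺]/K1 + K2/[H⁺]) = 1 / (1 + 10^-1.87 + 10^-1.17)
   = 1 / (1 + 0.013490 + 0.067608) = 1/1.0811 = 0.9250
[HCO3⁻] = α₁ × DIC = 0.9250 × 2.46 = 2.28 mmol/kg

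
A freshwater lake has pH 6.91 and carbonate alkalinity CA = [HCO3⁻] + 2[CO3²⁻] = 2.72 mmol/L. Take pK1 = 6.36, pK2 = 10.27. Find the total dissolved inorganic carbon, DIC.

DIC = 3.48 mmol/L

CA = [HCO3⁻] + 2[CO3²⁻] = (α₁ + 2α₂)·DIC
At pH 6.91: [H⁺]/K1 = 10^-0.55 = 0.28184, K2/[H⁺] = 10^-3.36 = 0.00043652
α₁ = 1/(1 + 0.28184 + 0.00043652) = 1/1.2823 = 0.7799; α₂ = α₁·K2/[H⁺] = 0.0003404
α₁ + 2α₂ = 0.7805
DIC = CA / (α₁ + 2α₂) = 2.72 / 0.7805 = 3.48 mmol/L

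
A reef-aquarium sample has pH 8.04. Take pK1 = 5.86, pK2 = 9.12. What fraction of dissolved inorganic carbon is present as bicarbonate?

α₁ = 0.918

α₁ = 1 / (1 + [H⁺]/K1 + K2/[H⁺]) = 1 / (1 + 10^-2.18 + 10^-1.08)
   = 1 / (1 + 0.0066069 + 0.083176) = 1/1.0898 = 0.9176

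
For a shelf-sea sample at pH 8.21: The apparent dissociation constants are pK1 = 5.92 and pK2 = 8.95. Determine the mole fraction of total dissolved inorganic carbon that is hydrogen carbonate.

α₁ = 1 / (1 + [H⁺]/K1 + K2/[H⁺]) = 1 / (1 + 10^-2.29 + 10^-0.74)
   = 1 / (1 + 0.0051286 + 0.18197) = 1/1.1871 = 0.8424

α₁ = 0.842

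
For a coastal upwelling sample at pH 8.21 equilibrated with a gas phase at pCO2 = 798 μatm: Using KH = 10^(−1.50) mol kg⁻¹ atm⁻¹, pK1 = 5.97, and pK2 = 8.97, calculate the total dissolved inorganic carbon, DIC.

[CO2*] = KH · pCO2 = 10^(−1.50) × 798×10^-6 = 2.523×10^-5 mol/kg
α₀ = 1/(1 + K1/[H⁺] + K1K2/[H⁺]²) = 1/(1 + 10^+2.24 + 10^+1.48) = 0.004879
DIC = [CO2*]/α₀ = 2.523×10^-5 / 0.004879 = 5.17 mmol/kg

DIC = 5.17 mmol/kg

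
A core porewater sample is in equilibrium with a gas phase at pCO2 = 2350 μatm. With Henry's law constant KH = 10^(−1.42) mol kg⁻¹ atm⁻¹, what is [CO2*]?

[CO2*] = 89.3 μmol/kg

KH = 10^(−1.42) = 3.802×10^-2 mol kg⁻¹ atm⁻¹
[CO2*] = KH · pCO2 = 3.802×10^-2 × 2350×10^-6 atm = 8.93×10^-5 mol/kg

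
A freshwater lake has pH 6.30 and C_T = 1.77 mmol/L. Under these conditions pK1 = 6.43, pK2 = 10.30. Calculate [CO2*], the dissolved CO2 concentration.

α₀ = 1 / (1 + K1/[H⁺] + K1K2/[H⁺]²) = 1 / (1 + 10^-0.13 + 10^-4.13)
   = 1 / (1 + 0.74131 + 7.4131×10^-5) = 1/1.7414 = 0.5743
[CO2*] = α₀ × DIC = 0.5743 × 1.77 = 1.02 mmol/L

[CO2*] = 1.02 mmol/L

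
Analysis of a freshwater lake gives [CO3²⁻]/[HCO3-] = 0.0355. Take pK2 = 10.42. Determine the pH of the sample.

From K2 = [H⁺][CO3²⁻]/[HCO3-]:  pH = pK2 + log₁₀([CO3²⁻]/[HCO3-])
log₁₀(0.0355) = -1.450
pH = 10.42 + (-1.450) = 8.97

pH = 8.97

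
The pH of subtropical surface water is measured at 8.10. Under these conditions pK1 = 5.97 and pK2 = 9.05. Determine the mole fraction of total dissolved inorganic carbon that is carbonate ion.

α₂ = 0.100

α₂ = 1 / (1 + [H⁺]/K2 + [H⁺]²/(K1K2)) = 1 / (1 + 10^+0.95 + 10^-1.18)
   = 1 / (1 + 8.9125 + 0.066069) = 1/9.9786 = 0.1002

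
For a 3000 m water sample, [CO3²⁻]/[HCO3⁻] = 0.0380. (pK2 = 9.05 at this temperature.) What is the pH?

From K2 = [H⁺][CO3²⁻]/[HCO3⁻]:  pH = pK2 + log₁₀([CO3²⁻]/[HCO3⁻])
log₁₀(0.0380) = -1.420
pH = 9.05 + (-1.420) = 7.63

pH = 7.63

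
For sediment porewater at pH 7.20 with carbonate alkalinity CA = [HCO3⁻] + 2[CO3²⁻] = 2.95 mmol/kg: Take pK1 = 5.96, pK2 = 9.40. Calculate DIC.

CA = [HCO3⁻] + 2[CO3²⁻] = (α₁ + 2α₂)·DIC
At pH 7.20: [H⁺]/K1 = 10^-1.24 = 0.057544, K2/[H⁺] = 10^-2.20 = 0.0063096
α₁ = 1/(1 + 0.057544 + 0.0063096) = 1/1.0639 = 0.9400; α₂ = α₁·K2/[H⁺] = 0.005931
α₁ + 2α₂ = 0.9518
DIC = CA / (α₁ + 2α₂) = 2.95 / 0.9518 = 3.10 mmol/kg

DIC = 3.10 mmol/kg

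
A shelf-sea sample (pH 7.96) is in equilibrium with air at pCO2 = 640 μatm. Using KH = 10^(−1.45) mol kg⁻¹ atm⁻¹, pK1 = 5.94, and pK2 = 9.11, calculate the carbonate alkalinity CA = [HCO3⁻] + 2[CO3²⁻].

[CO2*] = KH · pCO2 = 10^(−1.45) × 640×10^-6 = 2.271×10^-5 mol/kg
α₀ = 1/(1 + K1/[H⁺] + K1K2/[H⁺]²) = 1/(1 + 10^+2.02 + 10^+0.87) = 0.008840
DIC = [CO2*]/α₀ = 2.271×10^-5 / 0.008840 = 2.569 mmol/kg
CA = (α₁ + 2α₂)·DIC = (0.9256 + 2×0.06553) × 2.569 = 2.71 mmol/kg

CA = 2.71 mmol/kg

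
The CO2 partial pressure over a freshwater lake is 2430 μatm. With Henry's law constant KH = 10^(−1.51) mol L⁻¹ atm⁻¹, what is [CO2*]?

[CO2*] = 75.1 μmol/L

KH = 10^(−1.51) = 3.090×10^-2 mol L⁻¹ atm⁻¹
[CO2*] = KH · pCO2 = 3.090×10^-2 × 2430×10^-6 atm = 7.51×10^-5 mol/L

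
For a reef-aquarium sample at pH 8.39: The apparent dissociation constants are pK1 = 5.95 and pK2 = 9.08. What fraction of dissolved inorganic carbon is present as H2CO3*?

α₀ = 1 / (1 + K1/[H⁺] + K1K2/[H⁺]²) = 1 / (1 + 10^+2.44 + 10^+1.75)
   = 1 / (1 + 275.42 + 56.234) = 1/332.66 = 0.003006

α₀ = 0.00301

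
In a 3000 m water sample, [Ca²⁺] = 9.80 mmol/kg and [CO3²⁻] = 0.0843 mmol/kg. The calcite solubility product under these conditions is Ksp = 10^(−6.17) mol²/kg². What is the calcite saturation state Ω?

Ksp = 10^(−6.17) = 6.761×10^-7
Ω = [Ca²⁺][CO3²⁻]/Ksp = (9.80×10^-3)(0.0843×10^-3) / 6.761×10^-7 = 1.22

Ω = 1.22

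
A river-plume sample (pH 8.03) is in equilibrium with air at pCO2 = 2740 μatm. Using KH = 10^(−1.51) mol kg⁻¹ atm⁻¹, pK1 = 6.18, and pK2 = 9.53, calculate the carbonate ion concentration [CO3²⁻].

[CO2*] = KH · pCO2 = 10^(−1.51) × 2740×10^-6 = 8.467×10^-5 mol/kg
α₀ = 1/(1 + K1/[H⁺] + K1K2/[H⁺]²) = 1/(1 + 10^+1.85 + 10^+0.35) = 0.01351
DIC = [CO2*]/α₀ = 8.467×10^-5 / 0.01351 = 6.269 mmol/kg
[CO3²⁻] = α₂·DIC; α₂ = 0.03024, so [CO3²⁻] = 0.03024 × 6.269 = 0.190 mmol/kg

[CO3²⁻] = 0.190 mmol/kg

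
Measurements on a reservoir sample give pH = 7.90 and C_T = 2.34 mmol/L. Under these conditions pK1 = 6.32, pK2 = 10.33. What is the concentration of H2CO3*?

[CO2*] = 0.0598 mmol/L

α₀ = 1 / (1 + K1/[H⁺] + K1K2/[H⁺]²) = 1 / (1 + 10^+1.58 + 10^-0.85)
   = 1 / (1 + 38.019 + 0.14125) = 1/39.160 = 0.02554
[CO2*] = α₀ × DIC = 0.02554 × 2.34 = 0.0598 mmol/L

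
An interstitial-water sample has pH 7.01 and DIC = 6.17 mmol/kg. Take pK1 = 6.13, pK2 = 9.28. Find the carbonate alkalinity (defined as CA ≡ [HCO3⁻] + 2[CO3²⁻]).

CA = [HCO3⁻] + 2[CO3²⁻] = (α₁ + 2α₂)·DIC
At pH 7.01: [H⁺]/K1 = 10^-0.88 = 0.13183, K2/[H⁺] = 10^-2.27 = 0.0053703
α₁ = 1/(1 + 0.13183 + 0.0053703) = 1/1.1372 = 0.8794; α₂ = α₁·K2/[H⁺] = 0.004722
α₁ + 2α₂ = 0.8888
CA = 0.8888 × 6.17 = 5.48 mmol/kg

CA = 5.48 mmol/kg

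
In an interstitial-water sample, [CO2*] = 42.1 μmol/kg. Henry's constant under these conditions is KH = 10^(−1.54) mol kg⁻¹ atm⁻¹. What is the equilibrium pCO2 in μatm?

pCO2 = 1460 μatm

KH = 10^(−1.54) = 2.884×10^-2 mol kg⁻¹ atm⁻¹
pCO2 = [CO2*]/KH = 42.1×10^-6 / 2.884×10^-2 = 1.46×10^-3 atm = 1460 μatm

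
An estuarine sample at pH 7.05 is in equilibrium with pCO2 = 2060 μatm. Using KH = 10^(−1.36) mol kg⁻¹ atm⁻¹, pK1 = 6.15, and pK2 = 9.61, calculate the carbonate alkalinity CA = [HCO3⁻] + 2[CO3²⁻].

CA = 0.718 mmol/kg

[CO2*] = KH · pCO2 = 10^(−1.36) × 2060×10^-6 = 8.992×10^-5 mol/kg
α₀ = 1/(1 + K1/[H⁺] + K1K2/[H⁺]²) = 1/(1 + 10^+0.90 + 10^-1.66) = 0.1115
DIC = [CO2*]/α₀ = 8.992×10^-5 / 0.1115 = 0.8062 mmol/kg
CA = (α₁ + 2α₂)·DIC = (0.8860 + 2×0.002440) × 0.8062 = 0.718 mmol/kg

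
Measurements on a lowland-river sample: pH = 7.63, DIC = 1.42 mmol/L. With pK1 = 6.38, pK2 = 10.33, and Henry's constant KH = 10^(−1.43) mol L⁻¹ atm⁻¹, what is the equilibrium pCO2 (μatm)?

α₀ = 1 / (1 + K1/[H⁺] + K1K2/[H⁺]²) = 1 / (1 + 10^+1.25 + 10^-1.45)
   = 1 / (1 + 17.783 + 0.035481) = 1/18.818 = 0.05314
[CO2*] = α₀ × DIC = 0.05314 × 1.42 = 0.07546 mmol/L
pCO2 = [CO2*]/KH = 7.546×10^-5 / 3.715×10^-2 = 2030 μatm

pCO2 = 2030 μatm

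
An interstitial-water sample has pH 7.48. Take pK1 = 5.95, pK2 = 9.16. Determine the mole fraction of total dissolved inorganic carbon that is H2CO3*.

α₀ = 0.0281

α₀ = 1 / (1 + K1/[H⁺] + K1K2/[H⁺]²) = 1 / (1 + 10^+1.53 + 10^-0.15)
   = 1 / (1 + 33.884 + 0.70795) = 1/35.592 = 0.02810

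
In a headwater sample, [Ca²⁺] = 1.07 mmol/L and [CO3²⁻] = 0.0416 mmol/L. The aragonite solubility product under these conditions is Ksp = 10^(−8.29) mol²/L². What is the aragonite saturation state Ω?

Ω = 8.68

Ksp = 10^(−8.29) = 5.129×10^-9
Ω = [Ca²⁺][CO3²⁻]/Ksp = (1.07×10^-3)(0.0416×10^-3) / 5.129×10^-9 = 8.68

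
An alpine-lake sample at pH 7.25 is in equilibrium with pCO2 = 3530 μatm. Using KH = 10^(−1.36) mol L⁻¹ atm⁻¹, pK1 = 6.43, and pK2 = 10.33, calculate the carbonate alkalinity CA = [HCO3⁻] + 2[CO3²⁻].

[CO2*] = KH · pCO2 = 10^(−1.36) × 3530×10^-6 = 1.541×10^-4 mol/L
α₀ = 1/(1 + K1/[H⁺] + K1K2/[H⁺]²) = 1/(1 + 10^+0.82 + 10^-2.26) = 0.1314
DIC = [CO2*]/α₀ = 1.541×10^-4 / 0.1314 = 1.173 mmol/L
CA = (α₁ + 2α₂)·DIC = (0.8679 + 2×0.0007219) × 1.173 = 1.02 mmol/L

CA = 1.02 mmol/L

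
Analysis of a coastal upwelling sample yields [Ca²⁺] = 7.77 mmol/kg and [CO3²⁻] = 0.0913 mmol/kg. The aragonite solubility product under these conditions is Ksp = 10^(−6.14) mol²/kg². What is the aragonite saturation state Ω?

Ω = 0.979

Ksp = 10^(−6.14) = 7.244×10^-7
Ω = [Ca²⁺][CO3²⁻]/Ksp = (7.77×10^-3)(0.0913×10^-3) / 7.244×10^-7 = 0.979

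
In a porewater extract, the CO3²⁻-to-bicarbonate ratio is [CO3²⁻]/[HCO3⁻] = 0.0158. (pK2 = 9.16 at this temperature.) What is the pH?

From K2 = [H⁺][CO3²⁻]/[HCO3⁻]:  pH = pK2 + log₁₀([CO3²⁻]/[HCO3⁻])
log₁₀(0.0158) = -1.801
pH = 9.16 + (-1.801) = 7.36

pH = 7.36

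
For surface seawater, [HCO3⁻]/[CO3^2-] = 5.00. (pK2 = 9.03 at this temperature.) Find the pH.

pH = 8.33

From K2 = [H⁺][CO3^2-]/[HCO3⁻]:  pH = pK2 − log₁₀([HCO3⁻]/[CO3^2-])
log₁₀(5.00) = +0.699
pH = 9.03 − (+0.699) = 8.33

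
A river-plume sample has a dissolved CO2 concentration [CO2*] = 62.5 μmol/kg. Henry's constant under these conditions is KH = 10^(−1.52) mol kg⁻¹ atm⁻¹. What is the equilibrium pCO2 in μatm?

pCO2 = 2070 μatm

KH = 10^(−1.52) = 3.020×10^-2 mol kg⁻¹ atm⁻¹
pCO2 = [CO2*]/KH = 62.5×10^-6 / 3.020×10^-2 = 2.07×10^-3 atm = 2070 μatm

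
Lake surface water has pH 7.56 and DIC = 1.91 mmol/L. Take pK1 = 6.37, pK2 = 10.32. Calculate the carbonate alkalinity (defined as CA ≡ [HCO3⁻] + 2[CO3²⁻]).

CA = [HCO3⁻] + 2[CO3²⁻] = (α₁ + 2α₂)·DIC
At pH 7.56: [H⁺]/K1 = 10^-1.19 = 0.064565, K2/[H⁺] = 10^-2.76 = 0.0017378
α₁ = 1/(1 + 0.064565 + 0.0017378) = 1/1.0663 = 0.9378; α₂ = α₁·K2/[H⁺] = 0.001630
α₁ + 2α₂ = 0.9411
CA = 0.9411 × 1.91 = 1.80 mmol/L

CA = 1.80 mmol/L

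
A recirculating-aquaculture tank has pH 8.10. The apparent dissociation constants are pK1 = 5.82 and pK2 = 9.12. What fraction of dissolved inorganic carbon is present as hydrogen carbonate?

α₁ = 0.908

α₁ = 1 / (1 + [H⁺]/K1 + K2/[H⁺]) = 1 / (1 + 10^-2.28 + 10^-1.02)
   = 1 / (1 + 0.0052481 + 0.095499) = 1/1.1007 = 0.9085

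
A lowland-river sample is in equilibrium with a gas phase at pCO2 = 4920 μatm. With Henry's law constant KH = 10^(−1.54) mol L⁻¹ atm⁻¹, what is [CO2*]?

[CO2*] = 142 μmol/L

KH = 10^(−1.54) = 2.884×10^-2 mol L⁻¹ atm⁻¹
[CO2*] = KH · pCO2 = 2.884×10^-2 × 4920×10^-6 atm = 1.42×10^-4 mol/L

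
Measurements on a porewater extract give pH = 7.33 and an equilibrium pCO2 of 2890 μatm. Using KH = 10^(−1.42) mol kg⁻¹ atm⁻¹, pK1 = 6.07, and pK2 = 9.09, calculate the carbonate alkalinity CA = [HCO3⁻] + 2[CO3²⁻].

[CO2*] = KH · pCO2 = 10^(−1.42) × 2890×10^-6 = 1.099×10^-4 mol/kg
α₀ = 1/(1 + K1/[H⁺] + K1K2/[H⁺]²) = 1/(1 + 10^+1.26 + 10^-0.50) = 0.05125
DIC = [CO2*]/α₀ = 1.099×10^-4 / 0.05125 = 2.144 mmol/kg
CA = (α₁ + 2α₂)·DIC = (0.9325 + 2×0.01621) × 2.144 = 2.07 mmol/kg

CA = 2.07 mmol/kg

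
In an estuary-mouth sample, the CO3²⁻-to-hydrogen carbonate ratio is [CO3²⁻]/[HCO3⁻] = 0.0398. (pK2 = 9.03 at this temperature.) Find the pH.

From K2 = [H⁺][CO3²⁻]/[HCO3⁻]:  pH = pK2 + log₁₀([CO3²⁻]/[HCO3⁻])
log₁₀(0.0398) = -1.400
pH = 9.03 + (-1.400) = 7.63

pH = 7.63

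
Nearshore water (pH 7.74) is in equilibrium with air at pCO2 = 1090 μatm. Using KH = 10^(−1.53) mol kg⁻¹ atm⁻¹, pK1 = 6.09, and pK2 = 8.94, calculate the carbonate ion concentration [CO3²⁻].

[CO2*] = KH · pCO2 = 10^(−1.53) × 1090×10^-6 = 3.217×10^-5 mol/kg
α₀ = 1/(1 + K1/[H⁺] + K1K2/[H⁺]²) = 1/(1 + 10^+1.65 + 10^+0.45) = 0.02062
DIC = [CO2*]/α₀ = 3.217×10^-5 / 0.02062 = 1.560 mmol/kg
[CO3²⁻] = α₂·DIC; α₂ = 0.05813, so [CO3²⁻] = 0.05813 × 1.560 = 0.0907 mmol/kg

[CO3²⁻] = 0.0907 mmol/kg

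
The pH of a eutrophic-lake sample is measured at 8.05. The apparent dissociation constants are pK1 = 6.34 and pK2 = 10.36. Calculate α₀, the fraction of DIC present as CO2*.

α₀ = 1 / (1 + K1/[H⁺] + K1K2/[H⁺]²) = 1 / (1 + 10^+1.71 + 10^-0.60)
   = 1 / (1 + 51.286 + 0.25119) = 1/52.537 = 0.01903

α₀ = 0.0190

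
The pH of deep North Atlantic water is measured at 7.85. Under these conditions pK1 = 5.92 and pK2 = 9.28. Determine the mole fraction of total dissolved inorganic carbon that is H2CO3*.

α₀ = 1 / (1 + K1/[H⁺] + K1K2/[H⁺]²) = 1 / (1 + 10^+1.93 + 10^+0.50)
   = 1 / (1 + 85.114 + 3.1623) = 1/89.276 = 0.01120

α₀ = 0.0112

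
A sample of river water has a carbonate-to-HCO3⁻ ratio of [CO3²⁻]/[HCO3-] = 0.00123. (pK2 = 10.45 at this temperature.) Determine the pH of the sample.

From K2 = [H⁺][CO3²⁻]/[HCO3-]:  pH = pK2 + log₁₀([CO3²⁻]/[HCO3-])
log₁₀(0.00123) = -2.910
pH = 10.45 + (-2.910) = 7.54

pH = 7.54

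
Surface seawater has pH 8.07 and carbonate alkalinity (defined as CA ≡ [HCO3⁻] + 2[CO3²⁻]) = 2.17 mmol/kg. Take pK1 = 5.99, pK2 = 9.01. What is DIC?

CA = [HCO3⁻] + 2[CO3²⁻] = (α₁ + 2α₂)·DIC
At pH 8.07: [H⁺]/K1 = 10^-2.08 = 0.0083176, K2/[H⁺] = 10^-0.94 = 0.11482
α₁ = 1/(1 + 0.0083176 + 0.11482) = 1/1.1231 = 0.8904; α₂ = α₁·K2/[H⁺] = 0.1022
α₁ + 2α₂ = 1.0948
DIC = CA / (α₁ + 2α₂) = 2.17 / 1.0948 = 1.98 mmol/kg

DIC = 1.98 mmol/kg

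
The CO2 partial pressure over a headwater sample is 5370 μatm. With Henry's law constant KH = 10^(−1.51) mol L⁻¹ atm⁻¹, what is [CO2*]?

[CO2*] = 166 μmol/L

KH = 10^(−1.51) = 3.090×10^-2 mol L⁻¹ atm⁻¹
[CO2*] = KH · pCO2 = 3.090×10^-2 × 5370×10^-6 atm = 1.66×10^-4 mol/L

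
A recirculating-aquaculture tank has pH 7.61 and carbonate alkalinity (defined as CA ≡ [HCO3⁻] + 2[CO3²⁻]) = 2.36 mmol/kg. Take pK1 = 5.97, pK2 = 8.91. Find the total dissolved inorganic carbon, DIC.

DIC = 2.30 mmol/kg

CA = [HCO3⁻] + 2[CO3²⁻] = (α₁ + 2α₂)·DIC
At pH 7.61: [H⁺]/K1 = 10^-1.64 = 0.022909, K2/[H⁺] = 10^-1.30 = 0.050119
α₁ = 1/(1 + 0.022909 + 0.050119) = 1/1.0730 = 0.9319; α₂ = α₁·K2/[H⁺] = 0.04671
α₁ + 2α₂ = 1.0254
DIC = CA / (α₁ + 2α₂) = 2.36 / 1.0254 = 2.30 mmol/kg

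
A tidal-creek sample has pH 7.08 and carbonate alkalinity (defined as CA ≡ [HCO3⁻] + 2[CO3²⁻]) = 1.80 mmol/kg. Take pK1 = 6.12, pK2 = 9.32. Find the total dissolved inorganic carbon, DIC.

DIC = 1.98 mmol/kg

CA = [HCO3⁻] + 2[CO3²⁻] = (α₁ + 2α₂)·DIC
At pH 7.08: [H⁺]/K1 = 10^-0.96 = 0.10965, K2/[H⁺] = 10^-2.24 = 0.0057544
α₁ = 1/(1 + 0.10965 + 0.0057544) = 1/1.1154 = 0.8965; α₂ = α₁·K2/[H⁺] = 0.005159
α₁ + 2α₂ = 0.9069
DIC = CA / (α₁ + 2α₂) = 1.80 / 0.9069 = 1.98 mmol/kg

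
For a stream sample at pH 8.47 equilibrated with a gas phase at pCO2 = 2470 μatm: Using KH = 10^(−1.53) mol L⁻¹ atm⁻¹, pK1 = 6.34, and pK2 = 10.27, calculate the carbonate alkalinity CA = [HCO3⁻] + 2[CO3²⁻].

[CO2*] = KH · pCO2 = 10^(−1.53) × 2470×10^-6 = 7.289×10^-5 mol/L
α₀ = 1/(1 + K1/[H⁺] + K1K2/[H⁺]²) = 1/(1 + 10^+2.13 + 10^+0.33) = 0.007245
DIC = [CO2*]/α₀ = 7.289×10^-5 / 0.007245 = 10.06 mmol/L
CA = (α₁ + 2α₂)·DIC = (0.9773 + 2×0.01549) × 10.06 = 10.1 mmol/L

CA = 10.1 mmol/L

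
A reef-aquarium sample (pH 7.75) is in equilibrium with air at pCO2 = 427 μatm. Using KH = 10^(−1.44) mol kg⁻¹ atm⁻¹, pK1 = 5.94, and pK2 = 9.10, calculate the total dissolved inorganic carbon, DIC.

DIC = 1.06 mmol/kg

[CO2*] = KH · pCO2 = 10^(−1.44) × 427×10^-6 = 1.550×10^-5 mol/kg
α₀ = 1/(1 + K1/[H⁺] + K1K2/[H⁺]²) = 1/(1 + 10^+1.81 + 10^+0.46) = 0.01461
DIC = [CO2*]/α₀ = 1.550×10^-5 / 0.01461 = 1.06 mmol/kg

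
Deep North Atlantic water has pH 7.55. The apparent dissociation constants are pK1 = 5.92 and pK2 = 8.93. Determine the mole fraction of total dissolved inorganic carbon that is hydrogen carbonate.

α₁ = 0.939

α₁ = 1 / (1 + [H⁺]/K1 + K2/[H⁺]) = 1 / (1 + 10^-1.63 + 10^-1.38)
   = 1 / (1 + 0.023442 + 0.041687) = 1/1.0651 = 0.9389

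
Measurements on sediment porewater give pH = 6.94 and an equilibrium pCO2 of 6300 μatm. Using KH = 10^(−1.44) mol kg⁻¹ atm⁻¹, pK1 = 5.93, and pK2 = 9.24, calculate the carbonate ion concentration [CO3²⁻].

[CO2*] = KH · pCO2 = 10^(−1.44) × 6300×10^-6 = 2.287×10^-4 mol/kg
α₀ = 1/(1 + K1/[H⁺] + K1K2/[H⁺]²) = 1/(1 + 10^+1.01 + 10^-1.29) = 0.08862
DIC = [CO2*]/α₀ = 2.287×10^-4 / 0.08862 = 2.581 mmol/kg
[CO3²⁻] = α₂·DIC; α₂ = 0.004545, so [CO3²⁻] = 0.004545 × 2.581 = 0.0117 mmol/kg = 11.7 μmol/kg

[CO3²⁻] = 11.7 μmol/kg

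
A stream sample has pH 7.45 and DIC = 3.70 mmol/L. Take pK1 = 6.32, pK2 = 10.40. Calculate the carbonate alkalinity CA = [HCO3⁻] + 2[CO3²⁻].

CA = [HCO3⁻] + 2[CO3²⁻] = (α₁ + 2α₂)·DIC
At pH 7.45: [H⁺]/K1 = 10^-1.13 = 0.074131, K2/[H⁺] = 10^-2.95 = 0.0011220
α₁ = 1/(1 + 0.074131 + 0.0011220) = 1/1.0753 = 0.9300; α₂ = α₁·K2/[H⁺] = 0.001043
α₁ + 2α₂ = 0.9321
CA = 0.9321 × 3.70 = 3.45 mmol/L

CA = 3.45 mmol/L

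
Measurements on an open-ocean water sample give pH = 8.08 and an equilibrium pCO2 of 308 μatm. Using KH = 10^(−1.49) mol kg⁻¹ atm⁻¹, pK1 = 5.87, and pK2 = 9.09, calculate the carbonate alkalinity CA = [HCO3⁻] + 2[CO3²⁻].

CA = 1.93 mmol/kg

[CO2*] = KH · pCO2 = 10^(−1.49) × 308×10^-6 = 9.967×10^-6 mol/kg
α₀ = 1/(1 + K1/[H⁺] + K1K2/[H⁺]²) = 1/(1 + 10^+2.21 + 10^+1.20) = 0.005586
DIC = [CO2*]/α₀ = 9.967×10^-6 / 0.005586 = 1.784 mmol/kg
CA = (α₁ + 2α₂)·DIC = (0.9059 + 2×0.08853) × 1.784 = 1.93 mmol/kg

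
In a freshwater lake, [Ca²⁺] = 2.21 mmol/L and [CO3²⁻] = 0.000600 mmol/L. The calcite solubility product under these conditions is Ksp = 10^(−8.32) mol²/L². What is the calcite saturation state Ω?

Ksp = 10^(−8.32) = 4.786×10^-9
Ω = [Ca²⁺][CO3²⁻]/Ksp = (2.21×10^-3)(0.000600×10^-3) / 4.786×10^-9 = 0.277

Ω = 0.277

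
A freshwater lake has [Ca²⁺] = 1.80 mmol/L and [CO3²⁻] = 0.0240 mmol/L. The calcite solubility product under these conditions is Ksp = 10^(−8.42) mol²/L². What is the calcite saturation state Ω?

Ksp = 10^(−8.42) = 3.802×10^-9
Ω = [Ca²⁺][CO3²⁻]/Ksp = (1.80×10^-3)(0.0240×10^-3) / 3.802×10^-9 = 11.4

Ω = 11.4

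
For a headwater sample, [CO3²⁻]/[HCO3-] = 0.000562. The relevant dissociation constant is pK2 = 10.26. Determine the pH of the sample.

From K2 = [H⁺][CO3²⁻]/[HCO3-]:  pH = pK2 + log₁₀([CO3²⁻]/[HCO3-])
log₁₀(0.000562) = -3.250
pH = 10.26 + (-3.250) = 7.01

pH = 7.01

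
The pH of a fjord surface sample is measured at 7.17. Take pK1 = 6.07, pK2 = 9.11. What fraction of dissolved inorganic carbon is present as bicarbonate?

α₁ = 0.917

α₁ = 1 / (1 + [H⁺]/K1 + K2/[H⁺]) = 1 / (1 + 10^-1.10 + 10^-1.94)
   = 1 / (1 + 0.079433 + 0.011482) = 1/1.0909 = 0.9167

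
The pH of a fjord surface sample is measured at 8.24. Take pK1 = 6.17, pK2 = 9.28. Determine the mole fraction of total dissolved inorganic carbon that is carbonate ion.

α₂ = 0.0829

α₂ = 1 / (1 + [H⁺]/K2 + [H⁺]²/(K1K2)) = 1 / (1 + 10^+1.04 + 10^-1.03)
   = 1 / (1 + 10.965 + 0.093325) = 1/12.058 = 0.08293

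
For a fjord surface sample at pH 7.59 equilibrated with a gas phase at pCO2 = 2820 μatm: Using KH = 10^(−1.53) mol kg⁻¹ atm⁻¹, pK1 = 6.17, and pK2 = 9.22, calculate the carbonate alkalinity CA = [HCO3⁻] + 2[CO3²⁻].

[CO2*] = KH · pCO2 = 10^(−1.53) × 2820×10^-6 = 8.322×10^-5 mol/kg
α₀ = 1/(1 + K1/[H⁺] + K1K2/[H⁺]²) = 1/(1 + 10^+1.42 + 10^-0.21) = 0.03582
DIC = [CO2*]/α₀ = 8.322×10^-5 / 0.03582 = 2.324 mmol/kg
CA = (α₁ + 2α₂)·DIC = (0.9421 + 2×0.02208) × 2.324 = 2.29 mmol/kg

CA = 2.29 mmol/kg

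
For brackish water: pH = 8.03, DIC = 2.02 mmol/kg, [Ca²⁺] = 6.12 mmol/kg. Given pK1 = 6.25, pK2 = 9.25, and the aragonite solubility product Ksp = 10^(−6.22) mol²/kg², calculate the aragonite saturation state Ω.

α₂ = 1 / (1 + [H⁺]/K2 + [H⁺]²/(K1K2)) = 1 / (1 + 10^+1.22 + 10^-0.56)
   = 1 / (1 + 16.596 + 0.27542) = 1/17.871 = 0.05596
[CO3²⁻] = α₂ × DIC = 0.05596 × 2.02 = 0.1130 mmol/kg
Ksp = 10^(−6.22) = 6.026×10^-7
Ω = [Ca²⁺][CO3²⁻]/Ksp = (6.12×10^-3)(1.130×10^-4) / 6.026×10^-7 = 1.15

Ω = 1.15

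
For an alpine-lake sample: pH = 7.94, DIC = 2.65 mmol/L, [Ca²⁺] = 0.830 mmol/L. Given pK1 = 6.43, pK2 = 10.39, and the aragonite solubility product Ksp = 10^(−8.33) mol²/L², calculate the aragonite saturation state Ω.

Ω = 1.61

α₂ = 1 / (1 + [H⁺]/K2 + [H⁺]²/(K1K2)) = 1 / (1 + 10^+2.45 + 10^+0.94)
   = 1 / (1 + 281.84 + 8.7096) = 1/291.55 = 0.003430
[CO3²⁻] = α₂ × DIC = 0.003430 × 2.65 = 0.009089 mmol/L = 9.089 μmol/L
Ksp = 10^(−8.33) = 4.677×10^-9
Ω = [Ca²⁺][CO3²⁻]/Ksp = (0.830×10^-3)(9.089×10^-6) / 4.677×10^-9 = 1.61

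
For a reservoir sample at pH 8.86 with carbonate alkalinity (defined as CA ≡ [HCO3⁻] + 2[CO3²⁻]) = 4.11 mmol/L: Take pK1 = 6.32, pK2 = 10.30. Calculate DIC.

DIC = 3.98 mmol/L

CA = [HCO3⁻] + 2[CO3²⁻] = (α₁ + 2α₂)·DIC
At pH 8.86: [H⁺]/K1 = 10^-2.54 = 0.0028840, K2/[H⁺] = 10^-1.44 = 0.036308
α₁ = 1/(1 + 0.0028840 + 0.036308) = 1/1.0392 = 0.9623; α₂ = α₁·K2/[H⁺] = 0.03494
α₁ + 2α₂ = 1.0322
DIC = CA / (α₁ + 2α₂) = 4.11 / 1.0322 = 3.98 mmol/L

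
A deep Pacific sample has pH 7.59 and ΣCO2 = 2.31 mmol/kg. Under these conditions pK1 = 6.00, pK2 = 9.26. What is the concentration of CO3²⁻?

α₂ = 1 / (1 + [H⁺]/K2 + [H⁺]²/(K1K2)) = 1 / (1 + 10^+1.67 + 10^+0.08)
   = 1 / (1 + 46.774 + 1.2023) = 1/48.976 = 0.02042
[CO3²⁻] = α₂ × DIC = 0.02042 × 2.31 = 0.0472 mmol/kg

[CO3²⁻] = 0.0472 mmol/kg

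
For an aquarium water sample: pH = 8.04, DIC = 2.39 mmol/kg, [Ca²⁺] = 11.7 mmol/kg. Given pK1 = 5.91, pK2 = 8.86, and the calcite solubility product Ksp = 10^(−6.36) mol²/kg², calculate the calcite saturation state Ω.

Ω = 8.37

α₂ = 1 / (1 + [H⁺]/K2 + [H⁺]²/(K1K2)) = 1 / (1 + 10^+0.82 + 10^-1.31)
   = 1 / (1 + 6.6069 + 0.048978) = 1/7.6559 = 0.1306
[CO3²⁻] = α₂ × DIC = 0.1306 × 2.39 = 0.3122 mmol/kg
Ksp = 10^(−6.36) = 4.365×10^-7
Ω = [Ca²⁺][CO3²⁻]/Ksp = (11.7×10^-3)(3.122×10^-4) / 4.365×10^-7 = 8.37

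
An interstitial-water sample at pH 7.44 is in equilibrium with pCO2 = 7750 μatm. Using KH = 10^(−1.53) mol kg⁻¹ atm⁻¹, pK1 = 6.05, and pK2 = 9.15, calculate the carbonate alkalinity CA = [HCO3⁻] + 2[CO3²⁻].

[CO2*] = KH · pCO2 = 10^(−1.53) × 7750×10^-6 = 2.287×10^-4 mol/kg
α₀ = 1/(1 + K1/[H⁺] + K1K2/[H⁺]²) = 1/(1 + 10^+1.39 + 10^-0.32) = 0.03842
DIC = [CO2*]/α₀ = 2.287×10^-4 / 0.03842 = 5.953 mmol/kg
CA = (α₁ + 2α₂)·DIC = (0.9432 + 2×0.01839) × 5.953 = 5.83 mmol/kg

CA = 5.83 mmol/kg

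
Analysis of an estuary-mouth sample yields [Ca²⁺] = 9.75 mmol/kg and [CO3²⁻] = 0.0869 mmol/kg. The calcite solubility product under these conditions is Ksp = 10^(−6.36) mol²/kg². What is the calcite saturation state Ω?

Ω = 1.94

Ksp = 10^(−6.36) = 4.365×10^-7
Ω = [Ca²⁺][CO3²⁻]/Ksp = (9.75×10^-3)(0.0869×10^-3) / 4.365×10^-7 = 1.94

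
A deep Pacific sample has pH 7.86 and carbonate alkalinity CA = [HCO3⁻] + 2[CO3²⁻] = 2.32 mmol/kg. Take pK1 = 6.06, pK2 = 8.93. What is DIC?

CA = [HCO3⁻] + 2[CO3²⁻] = (α₁ + 2α₂)·DIC
At pH 7.86: [H⁺]/K1 = 10^-1.80 = 0.015849, K2/[H⁺] = 10^-1.07 = 0.085114
α₁ = 1/(1 + 0.015849 + 0.085114) = 1/1.1010 = 0.9083; α₂ = α₁·K2/[H⁺] = 0.07731
α₁ + 2α₂ = 1.0629
DIC = CA / (α₁ + 2α₂) = 2.32 / 1.0629 = 2.18 mmol/kg

DIC = 2.18 mmol/kg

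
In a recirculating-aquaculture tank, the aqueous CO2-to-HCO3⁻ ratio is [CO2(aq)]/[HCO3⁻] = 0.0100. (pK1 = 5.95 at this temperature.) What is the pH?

From K1 = [H⁺][HCO3⁻]/[CO2(aq)]:  pH = pK1 − log₁₀([CO2(aq)]/[HCO3⁻])
log₁₀(0.0100) = -2.000
pH = 5.95 − (-2.000) = 7.95

pH = 7.95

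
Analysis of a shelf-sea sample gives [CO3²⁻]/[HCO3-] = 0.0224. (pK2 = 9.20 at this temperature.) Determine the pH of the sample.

From K2 = [H⁺][CO3²⁻]/[HCO3-]:  pH = pK2 + log₁₀([CO3²⁻]/[HCO3-])
log₁₀(0.0224) = -1.650
pH = 9.20 + (-1.650) = 7.55

pH = 7.55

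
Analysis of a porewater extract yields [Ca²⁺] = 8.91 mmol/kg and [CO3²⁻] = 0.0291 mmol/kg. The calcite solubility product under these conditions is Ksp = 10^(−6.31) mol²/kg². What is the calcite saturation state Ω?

Ksp = 10^(−6.31) = 4.898×10^-7
Ω = [Ca²⁺][CO3²⁻]/Ksp = (8.91×10^-3)(0.0291×10^-3) / 4.898×10^-7 = 0.529

Ω = 0.529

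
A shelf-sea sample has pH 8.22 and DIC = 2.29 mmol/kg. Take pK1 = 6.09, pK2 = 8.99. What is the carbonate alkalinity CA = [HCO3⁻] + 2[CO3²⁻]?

CA = 2.61 mmol/kg

CA = [HCO3⁻] + 2[CO3²⁻] = (α₁ + 2α₂)·DIC
At pH 8.22: [H⁺]/K1 = 10^-2.13 = 0.0074131, K2/[H⁺] = 10^-0.77 = 0.16982
α₁ = 1/(1 + 0.0074131 + 0.16982) = 1/1.1772 = 0.8494; α₂ = α₁·K2/[H⁺] = 0.1443
α₁ + 2α₂ = 1.1380
CA = 1.1380 × 2.29 = 2.61 mmol/kg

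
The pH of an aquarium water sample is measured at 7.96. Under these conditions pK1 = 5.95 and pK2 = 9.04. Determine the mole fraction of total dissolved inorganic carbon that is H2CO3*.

α₀ = 0.00894

α₀ = 1 / (1 + K1/[H⁺] + K1K2/[H⁺]²) = 1 / (1 + 10^+2.01 + 10^+0.93)
   = 1 / (1 + 102.33 + 8.5114) = 1/111.84 = 0.008941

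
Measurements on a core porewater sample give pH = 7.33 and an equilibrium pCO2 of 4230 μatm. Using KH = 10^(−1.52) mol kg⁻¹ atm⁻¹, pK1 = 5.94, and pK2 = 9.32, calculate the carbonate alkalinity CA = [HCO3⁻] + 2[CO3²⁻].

[CO2*] = KH · pCO2 = 10^(−1.52) × 4230×10^-6 = 1.277×10^-4 mol/kg
α₀ = 1/(1 + K1/[H⁺] + K1K2/[H⁺]²) = 1/(1 + 10^+1.39 + 10^-0.60) = 0.03876
DIC = [CO2*]/α₀ = 1.277×10^-4 / 0.03876 = 3.296 mmol/kg
CA = (α₁ + 2α₂)·DIC = (0.9515 + 2×0.009737) × 3.296 = 3.20 mmol/kg

CA = 3.20 mmol/kg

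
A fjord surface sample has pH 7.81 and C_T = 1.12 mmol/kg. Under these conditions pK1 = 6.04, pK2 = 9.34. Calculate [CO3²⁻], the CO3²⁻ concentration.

[CO3²⁻] = 0.0316 mmol/kg

α₂ = 1 / (1 + [H⁺]/K2 + [H⁺]²/(K1K2)) = 1 / (1 + 10^+1.53 + 10^-0.24)
   = 1 / (1 + 33.884 + 0.57544) = 1/35.460 = 0.02820
[CO3²⁻] = α₂ × DIC = 0.02820 × 1.12 = 0.0316 mmol/kg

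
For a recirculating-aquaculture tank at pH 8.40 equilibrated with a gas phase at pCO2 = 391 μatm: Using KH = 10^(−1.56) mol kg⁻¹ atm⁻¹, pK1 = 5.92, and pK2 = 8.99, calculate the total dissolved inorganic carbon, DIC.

[CO2*] = KH · pCO2 = 10^(−1.56) × 391×10^-6 = 1.077×10^-5 mol/kg
α₀ = 1/(1 + K1/[H⁺] + K1K2/[H⁺]²) = 1/(1 + 10^+2.48 + 10^+1.89) = 0.002627
DIC = [CO2*]/α₀ = 1.077×10^-5 / 0.002627 = 4.10 mmol/kg

DIC = 4.10 mmol/kg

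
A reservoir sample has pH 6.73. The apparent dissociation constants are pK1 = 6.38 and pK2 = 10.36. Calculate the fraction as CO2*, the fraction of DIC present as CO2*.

α₀ = 1 / (1 + K1/[H⁺] + K1K2/[H⁺]²) = 1 / (1 + 10^+0.35 + 10^-3.28)
   = 1 / (1 + 2.2387 + 0.00052481) = 1/3.2392 = 0.3087

α₀ = 0.309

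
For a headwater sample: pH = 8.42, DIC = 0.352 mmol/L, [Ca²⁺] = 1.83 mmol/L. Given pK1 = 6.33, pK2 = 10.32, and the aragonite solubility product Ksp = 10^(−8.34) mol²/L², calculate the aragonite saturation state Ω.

α₂ = 1 / (1 + [H⁺]/K2 + [H⁺]²/(K1K2)) = 1 / (1 + 10^+1.90 + 10^-0.19)
   = 1 / (1 + 79.433 + 0.64565) = 1/81.078 = 0.01233
[CO3²⁻] = α₂ × DIC = 0.01233 × 0.352 = 0.004341 mmol/L = 4.341 μmol/L
Ksp = 10^(−8.34) = 4.571×10^-9
Ω = [Ca²⁺][CO3²⁻]/Ksp = (1.83×10^-3)(4.341×10^-6) / 4.571×10^-9 = 1.74

Ω = 1.74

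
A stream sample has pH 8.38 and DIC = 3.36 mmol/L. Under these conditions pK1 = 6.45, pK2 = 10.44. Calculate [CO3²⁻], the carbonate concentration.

α₂ = 1 / (1 + [H⁺]/K2 + [H⁺]²/(K1K2)) = 1 / (1 + 10^+2.06 + 10^+0.13)
   = 1 / (1 + 114.82 + 1.3490) = 1/117.16 = 0.008535
[CO3²⁻] = α₂ × DIC = 0.008535 × 3.36 = 0.0287 mmol/L

[CO3²⁻] = 0.0287 mmol/L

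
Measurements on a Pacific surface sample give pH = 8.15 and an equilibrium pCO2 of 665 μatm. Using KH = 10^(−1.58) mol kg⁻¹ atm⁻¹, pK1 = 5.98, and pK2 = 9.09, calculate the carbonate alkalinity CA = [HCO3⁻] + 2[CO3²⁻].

CA = 3.18 mmol/kg

[CO2*] = KH · pCO2 = 10^(−1.58) × 665×10^-6 = 1.749×10^-5 mol/kg
α₀ = 1/(1 + K1/[H⁺] + K1K2/[H⁺]²) = 1/(1 + 10^+2.17 + 10^+1.23) = 0.006028
DIC = [CO2*]/α₀ = 1.749×10^-5 / 0.006028 = 2.902 mmol/kg
CA = (α₁ + 2α₂)·DIC = (0.8916 + 2×0.1024) × 2.902 = 3.18 mmol/kg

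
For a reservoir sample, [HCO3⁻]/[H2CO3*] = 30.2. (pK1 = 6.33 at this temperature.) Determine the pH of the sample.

From K1 = [H⁺][HCO3⁻]/[H2CO3*]:  pH = pK1 + log₁₀([HCO3⁻]/[H2CO3*])
log₁₀(30.2) = +1.480
pH = 6.33 + (+1.480) = 7.81

pH = 7.81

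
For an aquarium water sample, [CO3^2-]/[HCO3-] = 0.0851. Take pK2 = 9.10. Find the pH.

From K2 = [H⁺][CO3^2-]/[HCO3-]:  pH = pK2 + log₁₀([CO3^2-]/[HCO3-])
log₁₀(0.0851) = -1.070
pH = 9.10 + (-1.070) = 8.03

pH = 8.03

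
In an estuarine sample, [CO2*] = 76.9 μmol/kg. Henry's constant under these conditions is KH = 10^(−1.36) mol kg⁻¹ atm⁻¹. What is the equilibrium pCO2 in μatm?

pCO2 = 1760 μatm

KH = 10^(−1.36) = 4.365×10^-2 mol kg⁻¹ atm⁻¹
pCO2 = [CO2*]/KH = 76.9×10^-6 / 4.365×10^-2 = 1.76×10^-3 atm = 1760 μatm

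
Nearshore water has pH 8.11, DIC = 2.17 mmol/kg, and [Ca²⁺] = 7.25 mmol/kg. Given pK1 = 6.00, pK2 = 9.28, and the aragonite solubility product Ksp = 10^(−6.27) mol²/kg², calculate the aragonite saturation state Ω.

Ω = 1.84

α₂ = 1 / (1 + [H⁺]/K2 + [H⁺]²/(K1K2)) = 1 / (1 + 10^+1.17 + 10^-0.94)
   = 1 / (1 + 14.791 + 0.11482) = 1/15.906 = 0.06287
[CO3²⁻] = α₂ × DIC = 0.06287 × 2.17 = 0.1364 mmol/kg
Ksp = 10^(−6.27) = 5.370×10^-7
Ω = [Ca²⁺][CO3²⁻]/Ksp = (7.25×10^-3)(1.364×10^-4) / 5.370×10^-7 = 1.84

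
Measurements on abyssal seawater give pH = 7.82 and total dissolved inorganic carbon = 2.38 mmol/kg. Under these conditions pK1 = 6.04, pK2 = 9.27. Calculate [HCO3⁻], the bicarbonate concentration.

[HCO3⁻] = 2.26 mmol/kg

α₁ = 1 / (1 + [H⁺]/K1 + K2/[H⁺]) = 1 / (1 + 10^-1.78 + 10^-1.45)
   = 1 / (1 + 0.016596 + 0.035481) = 1/1.0521 = 0.9505
[HCO3⁻] = α₁ × DIC = 0.9505 × 2.38 = 2.26 mmol/kg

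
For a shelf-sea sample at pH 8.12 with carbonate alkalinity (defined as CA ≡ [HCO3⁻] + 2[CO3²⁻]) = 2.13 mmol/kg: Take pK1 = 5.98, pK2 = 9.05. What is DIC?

DIC = 1.94 mmol/kg

CA = [HCO3⁻] + 2[CO3²⁻] = (α₁ + 2α₂)·DIC
At pH 8.12: [H⁺]/K1 = 10^-2.14 = 0.0072444, K2/[H⁺] = 10^-0.93 = 0.11749
α₁ = 1/(1 + 0.0072444 + 0.11749) = 1/1.1247 = 0.8891; α₂ = α₁·K2/[H⁺] = 0.1045
α₁ + 2α₂ = 1.0980
DIC = CA / (α₁ + 2α₂) = 2.13 / 1.0980 = 1.94 mmol/kg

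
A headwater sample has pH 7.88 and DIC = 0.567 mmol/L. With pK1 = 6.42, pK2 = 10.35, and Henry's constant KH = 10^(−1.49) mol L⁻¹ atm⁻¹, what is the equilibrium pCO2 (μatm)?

pCO2 = 585 μatm

α₀ = 1 / (1 + K1/[H⁺] + K1K2/[H⁺]²) = 1 / (1 + 10^+1.46 + 10^-1.01)
   = 1 / (1 + 28.840 + 0.097724) = 1/29.938 = 0.03340
[CO2*] = α₀ × DIC = 0.03340 × 0.567 = 0.01894 mmol/L = 18.94 μmol/L
pCO2 = [CO2*]/KH = 1.894×10^-5 / 3.236×10^-2 = 585 μatm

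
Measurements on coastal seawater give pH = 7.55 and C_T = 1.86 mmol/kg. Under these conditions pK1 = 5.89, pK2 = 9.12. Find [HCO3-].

[HCO3⁻] = 1.77 mmol/kg

α₁ = 1 / (1 + [H⁺]/K1 + K2/[H⁺]) = 1 / (1 + 10^-1.66 + 10^-1.57)
   = 1 / (1 + 0.021878 + 0.026915) = 1/1.0488 = 0.9535
[HCO3⁻] = α₁ × DIC = 0.9535 × 1.86 = 1.77 mmol/kg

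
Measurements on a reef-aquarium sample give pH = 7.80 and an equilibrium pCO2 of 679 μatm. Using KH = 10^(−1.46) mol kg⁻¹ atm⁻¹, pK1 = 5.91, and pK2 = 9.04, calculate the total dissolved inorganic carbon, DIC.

[CO2*] = KH · pCO2 = 10^(−1.46) × 679×10^-6 = 2.354×10^-5 mol/kg
α₀ = 1/(1 + K1/[H⁺] + K1K2/[H⁺]²) = 1/(1 + 10^+1.89 + 10^+0.65) = 0.01203
DIC = [CO2*]/α₀ = 2.354×10^-5 / 0.01203 = 1.96 mmol/kg

DIC = 1.96 mmol/kg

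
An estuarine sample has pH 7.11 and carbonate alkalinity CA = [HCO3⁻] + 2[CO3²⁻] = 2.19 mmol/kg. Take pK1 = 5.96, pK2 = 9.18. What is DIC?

CA = [HCO3⁻] + 2[CO3²⁻] = (α₁ + 2α₂)·DIC
At pH 7.11: [H⁺]/K1 = 10^-1.15 = 0.070795, K2/[H⁺] = 10^-2.07 = 0.0085114
α₁ = 1/(1 + 0.070795 + 0.0085114) = 1/1.0793 = 0.9265; α₂ = α₁·K2/[H⁺] = 0.007886
α₁ + 2α₂ = 0.9423
DIC = CA / (α₁ + 2α₂) = 2.19 / 0.9423 = 2.32 mmol/kg

DIC = 2.32 mmol/kg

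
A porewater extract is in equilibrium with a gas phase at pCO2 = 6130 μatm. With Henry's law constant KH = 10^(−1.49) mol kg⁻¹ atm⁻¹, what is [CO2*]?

KH = 10^(−1.49) = 3.236×10^-2 mol kg⁻¹ atm⁻¹
[CO2*] = KH · pCO2 = 3.236×10^-2 × 6130×10^-6 atm = 1.98×10^-4 mol/kg

[CO2*] = 198 μmol/kg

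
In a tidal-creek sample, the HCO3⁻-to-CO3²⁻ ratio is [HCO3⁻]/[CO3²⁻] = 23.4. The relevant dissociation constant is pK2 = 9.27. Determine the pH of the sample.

From K2 = [H⁺][CO3²⁻]/[HCO3⁻]:  pH = pK2 − log₁₀([HCO3⁻]/[CO3²⁻])
log₁₀(23.4) = +1.369
pH = 9.27 − (+1.369) = 7.90

pH = 7.90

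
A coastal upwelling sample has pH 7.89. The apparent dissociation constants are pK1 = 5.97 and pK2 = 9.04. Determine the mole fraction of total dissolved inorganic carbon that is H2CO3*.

α₀ = 1 / (1 + K1/[H⁺] + K1K2/[H⁺]²) = 1 / (1 + 10^+1.92 + 10^+0.77)
   = 1 / (1 + 83.176 + 5.8884) = 1/90.065 = 0.01110

α₀ = 0.0111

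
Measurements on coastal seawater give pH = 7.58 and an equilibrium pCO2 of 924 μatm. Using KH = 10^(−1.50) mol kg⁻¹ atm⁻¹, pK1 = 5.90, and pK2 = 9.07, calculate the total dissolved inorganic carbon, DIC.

[CO2*] = KH · pCO2 = 10^(−1.50) × 924×10^-6 = 2.922×10^-5 mol/kg
α₀ = 1/(1 + K1/[H⁺] + K1K2/[H⁺]²) = 1/(1 + 10^+1.68 + 10^+0.19) = 0.01984
DIC = [CO2*]/α₀ = 2.922×10^-5 / 0.01984 = 1.47 mmol/kg

DIC = 1.47 mmol/kg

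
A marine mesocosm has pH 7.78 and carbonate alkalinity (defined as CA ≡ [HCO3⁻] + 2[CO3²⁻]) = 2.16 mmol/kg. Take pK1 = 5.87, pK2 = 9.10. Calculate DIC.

DIC = 2.09 mmol/kg

CA = [HCO3⁻] + 2[CO3²⁻] = (α₁ + 2α₂)·DIC
At pH 7.78: [H⁺]/K1 = 10^-1.91 = 0.012303, K2/[H⁺] = 10^-1.32 = 0.047863
α₁ = 1/(1 + 0.012303 + 0.047863) = 1/1.0602 = 0.9432; α₂ = α₁·K2/[H⁺] = 0.04515
α₁ + 2α₂ = 1.0335
DIC = CA / (α₁ + 2α₂) = 2.16 / 1.0335 = 2.09 mmol/kg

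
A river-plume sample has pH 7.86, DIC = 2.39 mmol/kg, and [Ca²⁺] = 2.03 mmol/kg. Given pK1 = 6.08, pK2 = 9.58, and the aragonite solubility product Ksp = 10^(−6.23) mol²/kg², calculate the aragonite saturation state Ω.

Ω = 0.152

α₂ = 1 / (1 + [H⁺]/K2 + [H⁺]²/(K1K2)) = 1 / (1 + 10^+1.72 + 10^-0.06)
   = 1 / (1 + 52.481 + 0.87096) = 1/54.352 = 0.01840
[CO3²⁻] = α₂ × DIC = 0.01840 × 2.39 = 0.04397 mmol/kg
Ksp = 10^(−6.23) = 5.888×10^-7
Ω = [Ca²⁺][CO3²⁻]/Ksp = (2.03×10^-3)(4.397×10^-5) / 5.888×10^-7 = 0.152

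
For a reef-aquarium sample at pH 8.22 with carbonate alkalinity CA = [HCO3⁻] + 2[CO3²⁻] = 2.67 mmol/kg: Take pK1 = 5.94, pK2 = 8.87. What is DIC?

DIC = 2.27 mmol/kg

CA = [HCO3⁻] + 2[CO3²⁻] = (α₁ + 2α₂)·DIC
At pH 8.22: [H⁺]/K1 = 10^-2.28 = 0.0052481, K2/[H⁺] = 10^-0.65 = 0.22387
α₁ = 1/(1 + 0.0052481 + 0.22387) = 1/1.2291 = 0.8136; α₂ = α₁·K2/[H⁺] = 0.1821
α₁ + 2α₂ = 1.1779
DIC = CA / (α₁ + 2α₂) = 2.67 / 1.1779 = 2.27 mmol/kg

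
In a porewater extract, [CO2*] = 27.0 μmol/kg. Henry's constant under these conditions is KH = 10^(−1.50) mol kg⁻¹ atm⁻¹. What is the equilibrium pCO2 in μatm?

pCO2 = 854 μatm

KH = 10^(−1.50) = 3.162×10^-2 mol kg⁻¹ atm⁻¹
pCO2 = [CO2*]/KH = 27.0×10^-6 / 3.162×10^-2 = 8.54×10^-4 atm = 854 μatm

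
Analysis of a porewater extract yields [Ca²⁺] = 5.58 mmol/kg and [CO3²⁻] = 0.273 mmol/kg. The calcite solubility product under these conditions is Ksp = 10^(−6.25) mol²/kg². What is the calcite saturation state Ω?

Ω = 2.71

Ksp = 10^(−6.25) = 5.623×10^-7
Ω = [Ca²⁺][CO3²⁻]/Ksp = (5.58×10^-3)(0.273×10^-3) / 5.623×10^-7 = 2.71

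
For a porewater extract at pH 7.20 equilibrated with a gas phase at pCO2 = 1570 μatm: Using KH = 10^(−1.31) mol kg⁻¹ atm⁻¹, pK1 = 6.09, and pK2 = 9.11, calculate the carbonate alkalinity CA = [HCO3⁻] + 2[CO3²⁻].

[CO2*] = KH · pCO2 = 10^(−1.31) × 1570×10^-6 = 7.690×10^-5 mol/kg
α₀ = 1/(1 + K1/[H⁺] + K1K2/[H⁺]²) = 1/(1 + 10^+1.11 + 10^-0.80) = 0.07122
DIC = [CO2*]/α₀ = 7.690×10^-5 / 0.07122 = 1.080 mmol/kg
CA = (α₁ + 2α₂)·DIC = (0.9175 + 2×0.01129) × 1.080 = 1.01 mmol/kg

CA = 1.01 mmol/kg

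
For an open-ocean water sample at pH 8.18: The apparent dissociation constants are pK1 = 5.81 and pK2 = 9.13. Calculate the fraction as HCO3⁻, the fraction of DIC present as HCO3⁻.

α₁ = 1 / (1 + [H⁺]/K1 + K2/[H⁺]) = 1 / (1 + 10^-2.37 + 10^-0.95)
   = 1 / (1 + 0.0042658 + 0.11220) = 1/1.1165 = 0.8957

α₁ = 0.896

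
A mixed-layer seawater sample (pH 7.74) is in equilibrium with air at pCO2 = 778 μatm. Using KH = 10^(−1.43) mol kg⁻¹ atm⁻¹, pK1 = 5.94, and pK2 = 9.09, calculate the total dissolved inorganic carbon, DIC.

[CO2*] = KH · pCO2 = 10^(−1.43) × 778×10^-6 = 2.891×10^-5 mol/kg
α₀ = 1/(1 + K1/[H⁺] + K1K2/[H⁺]²) = 1/(1 + 10^+1.80 + 10^+0.45) = 0.01494
DIC = [CO2*]/α₀ = 2.891×10^-5 / 0.01494 = 1.93 mmol/kg

DIC = 1.93 mmol/kg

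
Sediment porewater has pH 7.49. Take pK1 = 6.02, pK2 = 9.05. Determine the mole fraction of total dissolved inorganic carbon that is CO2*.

α₀ = 1 / (1 + K1/[H⁺] + K1K2/[H⁺]²) = 1 / (1 + 10^+1.47 + 10^-0.09)
   = 1 / (1 + 29.512 + 0.81283) = 1/31.325 = 0.03192

α₀ = 0.0319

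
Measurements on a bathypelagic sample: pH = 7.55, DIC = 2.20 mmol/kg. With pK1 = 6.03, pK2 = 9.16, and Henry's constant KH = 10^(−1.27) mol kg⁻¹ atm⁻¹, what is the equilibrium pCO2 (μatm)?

α₀ = 1 / (1 + K1/[H⁺] + K1K2/[H⁺]²) = 1 / (1 + 10^+1.52 + 10^-0.09)
   = 1 / (1 + 33.113 + 0.81283) = 1/34.926 = 0.02863
[CO2*] = α₀ × DIC = 0.02863 × 2.20 = 0.06299 mmol/kg
pCO2 = [CO2*]/KH = 6.299×10^-5 / 5.370×10^-2 = 1170 μatm

pCO2 = 1170 μatm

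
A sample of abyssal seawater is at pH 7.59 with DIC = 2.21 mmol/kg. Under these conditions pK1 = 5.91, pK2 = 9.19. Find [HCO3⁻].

[HCO3⁻] = 2.11 mmol/kg

α₁ = 1 / (1 + [H⁺]/K1 + K2/[H⁺]) = 1 / (1 + 10^-1.68 + 10^-1.60)
   = 1 / (1 + 0.020893 + 0.025119) = 1/1.0460 = 0.9560
[HCO3⁻] = α₁ × DIC = 0.9560 × 2.21 = 2.11 mmol/kg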